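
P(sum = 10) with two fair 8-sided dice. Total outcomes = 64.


Total outcomes = 8×8 = 64
Favorable (sum = 10): 7
P = 7/64 = 0.1094

P = 0.1094


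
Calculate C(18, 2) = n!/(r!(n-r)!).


C(18,2) = 18!/(2! × 16!)
= 6402373705728000/(2 × 20922789888000)
= 153

C(18,2) = 153


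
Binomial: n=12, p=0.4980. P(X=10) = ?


C(12,10) = 66
p^10 = 0.000938
(1-p)^2 = 0.252004
P = 66 * 0.000938 * 0.252004 = 0.0156

P(X=10) = 0.0156


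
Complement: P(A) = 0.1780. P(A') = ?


P(not A) = 1 - 0.1780 = 0.8220

P(not A) = 0.8220


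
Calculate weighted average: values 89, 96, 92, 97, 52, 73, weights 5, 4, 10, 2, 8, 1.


Numerator = 89*5 + 96*4 + 92*10 + 97*2 + 52*8 + 73*1 = 2432
Denominator = 5 + 4 + 10 + 2 + 8 + 1 = 30
WM = 2432/30 = 81.0667

WM = 81.0667


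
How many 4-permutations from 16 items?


P(16,4) = 16!/12!
= 20922789888000/479001600
= 43680

P(16,4) = 43680


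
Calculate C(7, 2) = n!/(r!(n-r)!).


C(7,2) = 7!/(2! × 5!)
= 5040/(2 × 120)
= 21

C(7,2) = 21


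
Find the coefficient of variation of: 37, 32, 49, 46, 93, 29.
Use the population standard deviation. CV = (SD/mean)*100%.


Mean = 47.6667
SD = 21.4761
CV = (21.4761/47.6667)*100 = 45.0547%

CV = 45.0547%


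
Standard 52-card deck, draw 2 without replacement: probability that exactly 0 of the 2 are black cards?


Hypergeometric: P(X=0) = C(26,0)·C(26,2) / C(52,2)
= 1 × 325 / 1326
= 325/1326 = 0.2451

P = 0.2451


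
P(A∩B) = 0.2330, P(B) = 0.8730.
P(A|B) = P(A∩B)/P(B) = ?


P(A|B) = 0.2330/0.8730 = 0.2669

P(A|B) = 0.2669


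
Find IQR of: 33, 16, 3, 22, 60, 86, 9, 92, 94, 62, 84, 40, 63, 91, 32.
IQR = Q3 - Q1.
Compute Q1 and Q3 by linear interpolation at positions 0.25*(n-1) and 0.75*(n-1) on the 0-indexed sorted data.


Sorted: 3, 9, 16, 22, 32, 33, 40, 60, 62, 63, 84, 86, 91, 92, 94
Q1 (25th %ile) = 27.0000
Q3 (75th %ile) = 85.0000
IQR = 85.0000 - 27.0000 = 58.0000

IQR = 58.0000


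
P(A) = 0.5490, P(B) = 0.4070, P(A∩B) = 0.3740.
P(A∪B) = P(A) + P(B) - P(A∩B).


P(A∪B) = 0.5490 + 0.4070 - 0.3740
= 0.9560 - 0.3740
= 0.5820

P(A∪B) = 0.5820


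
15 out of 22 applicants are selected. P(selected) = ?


P = 15/22 = 0.6818

P = 0.6818


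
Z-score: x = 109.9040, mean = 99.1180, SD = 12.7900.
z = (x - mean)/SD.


z = (109.9040 - 99.1180)/12.7900
= 10.7860/12.7900
= 0.8433

z = 0.8433


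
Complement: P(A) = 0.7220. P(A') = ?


P(not A) = 1 - 0.7220 = 0.2780

P(not A) = 0.2780


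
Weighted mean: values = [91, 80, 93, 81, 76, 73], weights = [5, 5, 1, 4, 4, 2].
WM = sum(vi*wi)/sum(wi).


Numerator = 91*5 + 80*5 + 93*1 + 81*4 + 76*4 + 73*2 = 1722
Denominator = 5 + 5 + 1 + 4 + 4 + 2 = 21
WM = 1722/21 = 82.0000

WM = 82.0000


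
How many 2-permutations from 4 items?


P(4,2) = 4!/2!
= 24/2
= 12

P(4,2) = 12


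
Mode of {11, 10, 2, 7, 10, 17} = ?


Frequencies: 2:1, 7:1, 10:2, 11:1, 17:1
Max frequency = 2
Mode = 10

Mode = 10


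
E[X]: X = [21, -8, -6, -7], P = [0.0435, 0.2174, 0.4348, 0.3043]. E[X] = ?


E[X] = 21*0.0435 - 8*0.2174 - 6*0.4348 - 7*0.3043
= 0.9135 - 1.7392 - 2.6088 - 2.1301
= -5.5646

E[X] = -5.5646


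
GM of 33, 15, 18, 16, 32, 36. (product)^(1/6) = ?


Product = 33 × 15 × 18 × 16 × 32 × 36 = 164229120
GM = 164229120^(1/6) = 23.4014

GM = 23.4014


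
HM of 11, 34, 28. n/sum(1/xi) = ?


Sum of reciprocals = 1/11 + 1/34 + 1/28 = 0.156035
HM = 3/0.156035 = 19.2264

HM = 19.2264


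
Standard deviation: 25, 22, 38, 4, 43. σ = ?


Mean = 26.4000
Variance = 186.6400
SD = sqrt(186.6400) = 13.6616

SD = 13.6616


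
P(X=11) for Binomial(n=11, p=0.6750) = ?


C(11,11) = 1
p^11 = 0.013254
(1-p)^0 = 1.000000
P = 1 * 0.013254 * 1.000000 = 0.0133

P(X=11) = 0.0133


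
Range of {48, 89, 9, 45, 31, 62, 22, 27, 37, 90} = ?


Max = 90, Min = 9
Range = 90 - 9 = 81

Range = 81


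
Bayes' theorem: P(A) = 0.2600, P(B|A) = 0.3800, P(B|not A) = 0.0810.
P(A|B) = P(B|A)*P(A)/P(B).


P(B) = P(B|A)*P(A) + P(B|A')*P(A')
= 0.3800*0.2600 + 0.0810*0.7400
= 0.098800 + 0.059940 = 0.158740
P(A|B) = 0.098800/0.158740 = 0.6224

P(A|B) = 0.6224


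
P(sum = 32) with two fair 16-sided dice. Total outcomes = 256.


Total outcomes = 16×16 = 256
Favorable (sum = 32): 1
P = 1/256 = 0.0039

P = 0.0039


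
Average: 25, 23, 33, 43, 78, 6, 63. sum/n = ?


Sum = 25 + 23 + 33 + 43 + 78 + 6 + 63 = 271
n = 7
Mean = 271/7 = 38.7143

Mean = 38.7143


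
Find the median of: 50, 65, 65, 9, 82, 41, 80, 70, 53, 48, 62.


Sorted: 9, 41, 48, 50, 53, 62, 65, 65, 70, 80, 82
n = 11 (odd)
Middle value = 62

Median = 62


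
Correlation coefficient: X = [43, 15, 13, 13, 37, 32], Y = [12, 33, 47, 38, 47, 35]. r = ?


Mean X = 25.5000, Mean Y = 35.3333
SD X = 12.271240, SD Y = 11.756795
Cov = -71.833333
r = -71.833333/(12.271240*11.756795) = -0.4979

r = -0.4979


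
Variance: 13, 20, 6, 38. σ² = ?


Mean = 19.2500
Squared deviations: 39.0625, 0.5625, 175.5625, 351.5625
Sum = 566.7500
Variance = 566.7500/4 = 141.6875

Variance = 141.6875


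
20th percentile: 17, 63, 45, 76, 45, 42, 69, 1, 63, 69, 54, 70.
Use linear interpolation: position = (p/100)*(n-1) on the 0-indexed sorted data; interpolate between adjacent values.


Sorted: 1, 17, 42, 45, 45, 54, 63, 63, 69, 69, 70, 76
n = 12
Index = 20/100 * 11 = 2.2000
Lower = data[2] = 42, Upper = data[3] = 45
P20 = 42 + 0.2000*(3) = 42.6000

P20 = 42.6000


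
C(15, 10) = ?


C(15,10) = 15!/(10! × 5!)
= 1307674368000/(3628800 × 120)
= 3003

C(15,10) = 3003


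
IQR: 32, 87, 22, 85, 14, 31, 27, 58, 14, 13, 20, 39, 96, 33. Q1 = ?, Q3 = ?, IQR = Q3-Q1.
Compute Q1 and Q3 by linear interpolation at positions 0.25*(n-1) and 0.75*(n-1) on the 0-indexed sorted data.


Sorted: 13, 14, 14, 20, 22, 27, 31, 32, 33, 39, 58, 85, 87, 96
Q1 (25th %ile) = 20.5000
Q3 (75th %ile) = 53.2500
IQR = 53.2500 - 20.5000 = 32.7500

IQR = 32.7500


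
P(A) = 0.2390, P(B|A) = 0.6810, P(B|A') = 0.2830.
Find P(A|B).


P(B) = P(B|A)*P(A) + P(B|A')*P(A')
= 0.6810*0.2390 + 0.2830*0.7610
= 0.162759 + 0.215363 = 0.378122
P(A|B) = 0.162759/0.378122 = 0.4304

P(A|B) = 0.4304


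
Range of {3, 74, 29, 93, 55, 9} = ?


Max = 93, Min = 3
Range = 93 - 3 = 90

Range = 90


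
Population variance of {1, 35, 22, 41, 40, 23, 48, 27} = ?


Mean = 29.6250
Squared deviations: 819.3906, 28.8906, 58.1406, 129.3906, 107.6406, 43.8906, 337.6406, 6.8906
Sum = 1531.8750
Variance = 1531.8750/8 = 191.4844

Variance = 191.4844


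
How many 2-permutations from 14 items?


P(14,2) = 14!/12!
= 87178291200/479001600
= 182

P(14,2) = 182


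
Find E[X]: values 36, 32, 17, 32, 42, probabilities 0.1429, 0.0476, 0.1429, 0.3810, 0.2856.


E[X] = 36*0.1429 + 32*0.0476 + 17*0.1429 + 32*0.3810 + 42*0.2856
= 5.1444 + 1.5232 + 2.4293 + 12.1920 + 11.9952
= 33.2841

E[X] = 33.2841


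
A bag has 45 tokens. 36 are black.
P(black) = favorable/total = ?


P = 36/45 = 0.8000

P = 0.8000


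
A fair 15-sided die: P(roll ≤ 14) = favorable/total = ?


Favorable outcomes (roll ≤ 14): 14
Total outcomes = 15
P = 14/15 = 0.9333

P = 0.9333


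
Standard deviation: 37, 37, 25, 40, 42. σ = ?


Mean = 36.2000
Variance = 34.9600
SD = sqrt(34.9600) = 5.9127

SD = 5.9127


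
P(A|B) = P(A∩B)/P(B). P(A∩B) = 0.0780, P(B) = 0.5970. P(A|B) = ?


P(A|B) = 0.0780/0.5970 = 0.1307

P(A|B) = 0.1307


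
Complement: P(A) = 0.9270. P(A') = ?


P(not A) = 1 - 0.9270 = 0.0730

P(not A) = 0.0730


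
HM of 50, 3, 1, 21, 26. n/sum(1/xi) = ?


Sum of reciprocals = 1/50 + 1/3 + 1/1 + 1/21 + 1/26 = 1.439414
HM = 5/1.439414 = 3.4736

HM = 3.4736


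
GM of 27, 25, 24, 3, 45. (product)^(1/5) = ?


Product = 27 × 25 × 24 × 3 × 45 = 2187000
GM = 2187000^(1/5) = 18.5340

GM = 18.5340


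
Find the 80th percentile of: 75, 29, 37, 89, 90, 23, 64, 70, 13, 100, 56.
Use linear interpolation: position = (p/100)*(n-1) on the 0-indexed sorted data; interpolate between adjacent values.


Sorted: 13, 23, 29, 37, 56, 64, 70, 75, 89, 90, 100
n = 11
Index = 80/100 * 10 = 8.0000
Lower = data[8] = 89, Upper = data[9] = 90
P80 = 89 + 0*(1) = 89.0000

P80 = 89.0000


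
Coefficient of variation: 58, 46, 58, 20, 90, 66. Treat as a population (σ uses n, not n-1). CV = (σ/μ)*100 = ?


Mean = 56.3333
SD = 21.0528
CV = (21.0528/56.3333)*100 = 37.3719%

CV = 37.3719%


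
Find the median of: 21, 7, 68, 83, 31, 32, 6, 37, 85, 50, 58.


Sorted: 6, 7, 21, 31, 32, 37, 50, 58, 68, 83, 85
n = 11 (odd)
Middle value = 37

Median = 37


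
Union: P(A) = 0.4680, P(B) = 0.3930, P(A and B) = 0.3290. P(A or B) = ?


P(A∪B) = 0.4680 + 0.3930 - 0.3290
= 0.8610 - 0.3290
= 0.5320

P(A∪B) = 0.5320


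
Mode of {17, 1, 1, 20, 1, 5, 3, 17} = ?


Frequencies: 1:3, 3:1, 5:1, 17:2, 20:1
Max frequency = 3
Mode = 1

Mode = 1


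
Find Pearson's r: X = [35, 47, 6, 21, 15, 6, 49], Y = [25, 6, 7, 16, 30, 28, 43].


Mean X = 25.5714, Mean Y = 22.1429
SD X = 16.884965, SD Y = 12.345370
Cov = 42.346939
r = 42.346939/(16.884965*12.345370) = 0.2032

r = 0.2032


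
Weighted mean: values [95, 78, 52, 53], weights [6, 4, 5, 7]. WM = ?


Numerator = 95*6 + 78*4 + 52*5 + 53*7 = 1513
Denominator = 6 + 4 + 5 + 7 = 22
WM = 1513/22 = 68.7727

WM = 68.7727


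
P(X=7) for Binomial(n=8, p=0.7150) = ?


C(8,7) = 8
p^7 = 0.095531
(1-p)^1 = 0.285000
P = 8 * 0.095531 * 0.285000 = 0.2178

P(X=7) = 0.2178


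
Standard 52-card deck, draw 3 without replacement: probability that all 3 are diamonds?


P(all diamonds) = (13/52) × (12/51) × (11/50)
= 0.0129

P = 0.0129


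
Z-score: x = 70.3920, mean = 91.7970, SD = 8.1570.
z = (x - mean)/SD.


z = (70.3920 - 91.7970)/8.1570
= -21.4050/8.1570
= -2.6241

z = -2.6241


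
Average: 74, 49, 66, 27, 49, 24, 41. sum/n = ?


Sum = 74 + 49 + 66 + 27 + 49 + 24 + 41 = 330
n = 7
Mean = 330/7 = 47.1429

Mean = 47.1429


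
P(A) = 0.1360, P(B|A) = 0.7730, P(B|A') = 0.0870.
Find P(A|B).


P(B) = P(B|A)*P(A) + P(B|A')*P(A')
= 0.7730*0.1360 + 0.0870*0.8640
= 0.105128 + 0.075168 = 0.180296
P(A|B) = 0.105128/0.180296 = 0.5831

P(A|B) = 0.5831


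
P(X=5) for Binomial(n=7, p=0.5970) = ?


C(7,5) = 21
p^5 = 0.075835
(1-p)^2 = 0.162409
P = 21 * 0.075835 * 0.162409 = 0.2586

P(X=5) = 0.2586


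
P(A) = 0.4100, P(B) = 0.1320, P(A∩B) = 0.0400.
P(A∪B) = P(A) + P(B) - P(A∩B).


P(A∪B) = 0.4100 + 0.1320 - 0.0400
= 0.5420 - 0.0400
= 0.5020

P(A∪B) = 0.5020


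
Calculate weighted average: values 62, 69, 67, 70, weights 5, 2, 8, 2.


Numerator = 62*5 + 69*2 + 67*8 + 70*2 = 1124
Denominator = 5 + 2 + 8 + 2 = 17
WM = 1124/17 = 66.1176

WM = 66.1176


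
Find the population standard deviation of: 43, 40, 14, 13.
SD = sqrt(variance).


Mean = 27.5000
Variance = 197.2500
SD = sqrt(197.2500) = 14.0446

SD = 14.0446


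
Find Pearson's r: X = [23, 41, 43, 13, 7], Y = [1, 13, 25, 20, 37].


Mean X = 25.4000, Mean Y = 19.2000
SD X = 14.499655, SD Y = 12.006665
Cov = -57.680000
r = -57.680000/(14.499655*12.006665) = -0.3313

r = -0.3313


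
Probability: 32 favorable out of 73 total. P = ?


P = 32/73 = 0.4384

P = 0.4384


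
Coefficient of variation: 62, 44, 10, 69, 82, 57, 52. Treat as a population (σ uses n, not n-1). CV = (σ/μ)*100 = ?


Mean = 53.7143
SD = 21.1168
CV = (21.1168/53.7143)*100 = 39.3132%

CV = 39.3132%


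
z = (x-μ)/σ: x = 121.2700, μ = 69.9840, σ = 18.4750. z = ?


z = (121.2700 - 69.9840)/18.4750
= 51.2860/18.4750
= 2.7760

z = 2.7760


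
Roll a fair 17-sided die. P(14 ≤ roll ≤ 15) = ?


Favorable outcomes (14 ≤ roll ≤ 15): 2
Total outcomes = 17
P = 2/17 = 0.1176

P = 0.1176


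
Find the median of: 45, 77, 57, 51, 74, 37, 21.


Sorted: 21, 37, 45, 51, 57, 74, 77
n = 7 (odd)
Middle value = 51

Median = 51


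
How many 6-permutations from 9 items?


P(9,6) = 9!/3!
= 362880/6
= 60480

P(9,6) = 60480


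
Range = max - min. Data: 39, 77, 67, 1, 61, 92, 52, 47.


Max = 92, Min = 1
Range = 92 - 1 = 91

Range = 91


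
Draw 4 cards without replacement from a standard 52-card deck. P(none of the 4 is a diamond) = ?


P(no diamonds) = (39/52) × (38/51) × (37/50) × (36/49)
= 0.3038

P = 0.3038


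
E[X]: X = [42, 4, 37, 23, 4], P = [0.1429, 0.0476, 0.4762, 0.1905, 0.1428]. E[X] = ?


E[X] = 42*0.1429 + 4*0.0476 + 37*0.4762 + 23*0.1905 + 4*0.1428
= 6.0018 + 0.1904 + 17.6194 + 4.3815 + 0.5712
= 28.7643

E[X] = 28.7643


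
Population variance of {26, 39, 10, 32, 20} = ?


Mean = 25.4000
Squared deviations: 0.3600, 184.9600, 237.1600, 43.5600, 29.1600
Sum = 495.2000
Variance = 495.2000/5 = 99.0400

Variance = 99.0400


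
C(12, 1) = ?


C(12,1) = 12!/(1! × 11!)
= 479001600/(1 × 39916800)
= 12

C(12,1) = 12


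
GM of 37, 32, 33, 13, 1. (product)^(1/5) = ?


Product = 37 × 32 × 33 × 13 × 1 = 507936
GM = 507936^(1/5) = 13.8408

GM = 13.8408


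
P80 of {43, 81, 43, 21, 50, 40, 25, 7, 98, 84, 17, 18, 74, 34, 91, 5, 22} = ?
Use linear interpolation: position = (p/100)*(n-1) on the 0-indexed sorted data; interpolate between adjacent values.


Sorted: 5, 7, 17, 18, 21, 22, 25, 34, 40, 43, 43, 50, 74, 81, 84, 91, 98
n = 17
Index = 80/100 * 16 = 12.8000
Lower = data[12] = 74, Upper = data[13] = 81
P80 = 74 + 0.8000*(7) = 79.6000

P80 = 79.6000


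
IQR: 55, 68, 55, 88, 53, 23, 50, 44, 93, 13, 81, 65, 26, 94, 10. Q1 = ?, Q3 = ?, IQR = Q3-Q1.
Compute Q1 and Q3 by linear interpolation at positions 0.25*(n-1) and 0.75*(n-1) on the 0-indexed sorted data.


Sorted: 10, 13, 23, 26, 44, 50, 53, 55, 55, 65, 68, 81, 88, 93, 94
Q1 (25th %ile) = 35.0000
Q3 (75th %ile) = 74.5000
IQR = 74.5000 - 35.0000 = 39.5000

IQR = 39.5000


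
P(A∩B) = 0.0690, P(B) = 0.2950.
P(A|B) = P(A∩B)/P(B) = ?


P(A|B) = 0.0690/0.2950 = 0.2339

P(A|B) = 0.2339


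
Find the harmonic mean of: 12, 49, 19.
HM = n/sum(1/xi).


Sum of reciprocals = 1/12 + 1/49 + 1/19 = 0.156373
HM = 3/0.156373 = 19.1849

HM = 19.1849


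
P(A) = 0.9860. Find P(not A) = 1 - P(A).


P(not A) = 1 - 0.9860 = 0.0140

P(not A) = 0.0140


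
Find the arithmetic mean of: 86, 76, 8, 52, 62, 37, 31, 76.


Sum = 86 + 76 + 8 + 52 + 62 + 37 + 31 + 76 = 428
n = 8
Mean = 428/8 = 53.5000

Mean = 53.5000


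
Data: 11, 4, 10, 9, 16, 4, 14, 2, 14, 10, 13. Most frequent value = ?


Frequencies: 2:1, 4:2, 9:1, 10:2, 11:1, 13:1, 14:2, 16:1
Max frequency = 2
Mode = 4, 10, 14

Mode = 4, 10, 14


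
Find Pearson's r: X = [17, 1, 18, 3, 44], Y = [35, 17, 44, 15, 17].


Mean X = 16.6000, Mean Y = 25.6000
SD X = 15.370101, SD Y = 11.723481
Cov = 14.440000
r = 14.440000/(15.370101*11.723481) = 0.0801

r = 0.0801


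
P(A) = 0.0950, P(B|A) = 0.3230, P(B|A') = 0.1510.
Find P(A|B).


P(B) = P(B|A)*P(A) + P(B|A')*P(A')
= 0.3230*0.0950 + 0.1510*0.9050
= 0.030685 + 0.136655 = 0.167340
P(A|B) = 0.030685/0.167340 = 0.1834

P(A|B) = 0.1834


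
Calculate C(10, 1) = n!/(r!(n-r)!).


C(10,1) = 10!/(1! × 9!)
= 3628800/(1 × 362880)
= 10

C(10,1) = 10


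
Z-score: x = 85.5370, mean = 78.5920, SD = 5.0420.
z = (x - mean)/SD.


z = (85.5370 - 78.5920)/5.0420
= 6.9450/5.0420
= 1.3774

z = 1.3774


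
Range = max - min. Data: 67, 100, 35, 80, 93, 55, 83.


Max = 100, Min = 35
Range = 100 - 35 = 65

Range = 65


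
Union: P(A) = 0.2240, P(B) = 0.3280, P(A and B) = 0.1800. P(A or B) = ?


P(A∪B) = 0.2240 + 0.3280 - 0.1800
= 0.5520 - 0.1800
= 0.3720

P(A∪B) = 0.3720


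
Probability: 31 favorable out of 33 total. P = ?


P = 31/33 = 0.9394

P = 0.9394


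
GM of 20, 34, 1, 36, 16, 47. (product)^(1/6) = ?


Product = 20 × 34 × 1 × 36 × 16 × 47 = 18408960
GM = 18408960^(1/6) = 16.2494

GM = 16.2494


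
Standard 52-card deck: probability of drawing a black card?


26 black cards in 52 cards
P = 26/52 = 0.5000

P = 0.5000


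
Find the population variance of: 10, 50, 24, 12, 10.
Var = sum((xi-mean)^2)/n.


Mean = 21.2000
Squared deviations: 125.4400, 829.4400, 7.8400, 84.6400, 125.4400
Sum = 1172.8000
Variance = 1172.8000/5 = 234.5600

Variance = 234.5600


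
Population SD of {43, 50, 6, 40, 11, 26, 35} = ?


Mean = 30.1429
Variance = 235.2653
SD = sqrt(235.2653) = 15.3384

SD = 15.3384


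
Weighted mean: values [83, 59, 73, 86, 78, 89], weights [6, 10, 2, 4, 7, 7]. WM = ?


Numerator = 83*6 + 59*10 + 73*2 + 86*4 + 78*7 + 89*7 = 2747
Denominator = 6 + 10 + 2 + 4 + 7 + 7 = 36
WM = 2747/36 = 76.3056

WM = 76.3056


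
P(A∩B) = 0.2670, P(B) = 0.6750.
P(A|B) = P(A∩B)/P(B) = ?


P(A|B) = 0.2670/0.6750 = 0.3956

P(A|B) = 0.3956


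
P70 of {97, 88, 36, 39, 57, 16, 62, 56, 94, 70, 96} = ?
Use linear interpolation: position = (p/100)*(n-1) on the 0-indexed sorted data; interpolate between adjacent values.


Sorted: 16, 36, 39, 56, 57, 62, 70, 88, 94, 96, 97
n = 11
Index = 70/100 * 10 = 7.0000
Lower = data[7] = 88, Upper = data[8] = 94
P70 = 88 + 0*(6) = 88.0000

P70 = 88.0000


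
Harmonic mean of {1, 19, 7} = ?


Sum of reciprocals = 1/1 + 1/19 + 1/7 = 1.195489
HM = 3/1.195489 = 2.5094

HM = 2.5094


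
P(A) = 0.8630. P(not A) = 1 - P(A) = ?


P(not A) = 1 - 0.8630 = 0.1370

P(not A) = 0.1370


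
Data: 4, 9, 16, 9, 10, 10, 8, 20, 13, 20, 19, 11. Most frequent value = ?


Frequencies: 4:1, 8:1, 9:2, 10:2, 11:1, 13:1, 16:1, 19:1, 20:2
Max frequency = 2
Mode = 9, 10, 20

Mode = 9, 10, 20


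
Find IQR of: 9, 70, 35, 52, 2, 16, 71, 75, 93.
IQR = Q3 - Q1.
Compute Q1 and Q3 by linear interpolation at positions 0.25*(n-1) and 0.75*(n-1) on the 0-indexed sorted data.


Sorted: 2, 9, 16, 35, 52, 70, 71, 75, 93
Q1 (25th %ile) = 16.0000
Q3 (75th %ile) = 71.0000
IQR = 71.0000 - 16.0000 = 55.0000

IQR = 55.0000


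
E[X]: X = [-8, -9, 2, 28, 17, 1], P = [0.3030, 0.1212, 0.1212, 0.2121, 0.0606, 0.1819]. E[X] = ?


E[X] = -8*0.3030 - 9*0.1212 + 2*0.1212 + 28*0.2121 + 17*0.0606 + 1*0.1819
= -2.4240 - 1.0908 + 0.2424 + 5.9388 + 1.0302 + 0.1819
= 3.8785

E[X] = 3.8785


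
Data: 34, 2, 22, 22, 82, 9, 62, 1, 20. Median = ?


Sorted: 1, 2, 9, 20, 22, 22, 34, 62, 82
n = 9 (odd)
Middle value = 22

Median = 22


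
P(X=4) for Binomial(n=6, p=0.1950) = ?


C(6,4) = 15
p^4 = 0.001446
(1-p)^2 = 0.648025
P = 15 * 0.001446 * 0.648025 = 0.0141

P(X=4) = 0.0141


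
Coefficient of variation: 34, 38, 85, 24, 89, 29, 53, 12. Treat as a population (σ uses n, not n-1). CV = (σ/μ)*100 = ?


Mean = 45.5000
SD = 26.3486
CV = (26.3486/45.5000)*100 = 57.9091%

CV = 57.9091%


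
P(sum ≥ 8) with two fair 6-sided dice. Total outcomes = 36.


Total outcomes = 6×6 = 36
Favorable (sum ≥ 8): 15
P = 15/36 = 0.4167

P = 0.4167


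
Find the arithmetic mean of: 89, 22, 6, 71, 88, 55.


Sum = 89 + 22 + 6 + 71 + 88 + 55 = 331
n = 6
Mean = 331/6 = 55.1667

Mean = 55.1667


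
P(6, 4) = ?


P(6,4) = 6!/2!
= 720/2
= 360

P(6,4) = 360


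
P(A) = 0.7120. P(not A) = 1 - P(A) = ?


P(not A) = 1 - 0.7120 = 0.2880

P(not A) = 0.2880


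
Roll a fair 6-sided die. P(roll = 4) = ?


Favorable outcomes (roll = 4): 1
Total outcomes = 6
P = 1/6 = 0.1667

P = 0.1667


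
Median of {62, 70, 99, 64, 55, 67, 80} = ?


Sorted: 55, 62, 64, 67, 70, 80, 99
n = 7 (odd)
Middle value = 67

Median = 67


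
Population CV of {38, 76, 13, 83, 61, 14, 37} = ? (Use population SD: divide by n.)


Mean = 46.0000
SD = 26.0549
CV = (26.0549/46.0000)*100 = 56.6411%

CV = 56.6411%


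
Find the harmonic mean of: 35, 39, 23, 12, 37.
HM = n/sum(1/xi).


Sum of reciprocals = 1/35 + 1/39 + 1/23 + 1/12 + 1/37 = 0.208051
HM = 5/0.208051 = 24.0326

HM = 24.0326


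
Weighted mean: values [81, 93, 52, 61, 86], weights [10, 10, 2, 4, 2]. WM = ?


Numerator = 81*10 + 93*10 + 52*2 + 61*4 + 86*2 = 2260
Denominator = 10 + 10 + 2 + 4 + 2 = 28
WM = 2260/28 = 80.7143

WM = 80.7143


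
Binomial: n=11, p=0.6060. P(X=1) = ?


C(11,1) = 11
p^1 = 0.606000
(1-p)^10 = 9.014927e-05
P = 11 * 0.606000 * 9.014927e-05 = 0.0006

P(X=1) = 0.0006


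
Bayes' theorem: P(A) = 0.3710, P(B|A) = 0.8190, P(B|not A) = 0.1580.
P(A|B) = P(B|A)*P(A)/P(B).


P(B) = P(B|A)*P(A) + P(B|A')*P(A')
= 0.8190*0.3710 + 0.1580*0.6290
= 0.303849 + 0.099382 = 0.403231
P(A|B) = 0.303849/0.403231 = 0.7535

P(A|B) = 0.7535


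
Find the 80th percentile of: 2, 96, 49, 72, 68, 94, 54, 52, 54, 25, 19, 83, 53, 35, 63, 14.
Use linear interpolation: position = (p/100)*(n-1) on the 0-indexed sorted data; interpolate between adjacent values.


Sorted: 2, 14, 19, 25, 35, 49, 52, 53, 54, 54, 63, 68, 72, 83, 94, 96
n = 16
Index = 80/100 * 15 = 12.0000
Lower = data[12] = 72, Upper = data[13] = 83
P80 = 72 + 0*(11) = 72.0000

P80 = 72.0000


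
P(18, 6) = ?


P(18,6) = 18!/12!
= 6402373705728000/479001600
= 13366080

P(18,6) = 13366080


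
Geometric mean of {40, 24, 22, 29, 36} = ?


Product = 40 × 24 × 22 × 29 × 36 = 22049280
GM = 22049280^(1/5) = 29.4225

GM = 29.4225


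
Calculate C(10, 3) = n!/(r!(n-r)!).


C(10,3) = 10!/(3! × 7!)
= 3628800/(6 × 5040)
= 120

C(10,3) = 120


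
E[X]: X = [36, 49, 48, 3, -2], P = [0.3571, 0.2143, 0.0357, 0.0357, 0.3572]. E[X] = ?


E[X] = 36*0.3571 + 49*0.2143 + 48*0.0357 + 3*0.0357 - 2*0.3572
= 12.8556 + 10.5007 + 1.7136 + 0.1071 - 0.7144
= 24.4626

E[X] = 24.4626


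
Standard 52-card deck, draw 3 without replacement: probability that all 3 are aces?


P(all aces) = (4/52) × (3/51) × (2/50)
= 0.0002

P = 0.0002


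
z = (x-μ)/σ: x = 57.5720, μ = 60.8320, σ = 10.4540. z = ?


z = (57.5720 - 60.8320)/10.4540
= -3.2600/10.4540
= -0.3118

z = -0.3118


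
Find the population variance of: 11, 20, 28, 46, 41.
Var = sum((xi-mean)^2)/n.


Mean = 29.2000
Squared deviations: 331.2400, 84.6400, 1.4400, 282.2400, 139.2400
Sum = 838.8000
Variance = 838.8000/5 = 167.7600

Variance = 167.7600


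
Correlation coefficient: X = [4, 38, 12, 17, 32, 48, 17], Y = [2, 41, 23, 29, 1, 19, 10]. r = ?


Mean X = 24.0000, Mean Y = 17.8571
SD X = 14.530756, SD Y = 13.548100
Cov = 64.142857
r = 64.142857/(14.530756*13.548100) = 0.3258

r = 0.3258


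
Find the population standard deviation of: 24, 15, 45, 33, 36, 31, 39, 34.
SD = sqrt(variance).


Mean = 32.1250
Variance = 74.1094
SD = sqrt(74.1094) = 8.6087

SD = 8.6087


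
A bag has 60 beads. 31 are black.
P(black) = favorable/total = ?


P = 31/60 = 0.5167

P = 0.5167


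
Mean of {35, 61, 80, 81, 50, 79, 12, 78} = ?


Sum = 35 + 61 + 80 + 81 + 50 + 79 + 12 + 78 = 476
n = 8
Mean = 476/8 = 59.5000

Mean = 59.5000


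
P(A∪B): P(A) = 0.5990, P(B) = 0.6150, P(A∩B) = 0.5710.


P(A∪B) = 0.5990 + 0.6150 - 0.5710
= 1.2140 - 0.5710
= 0.6430

P(A∪B) = 0.6430


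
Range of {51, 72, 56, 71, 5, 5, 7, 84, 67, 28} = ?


Max = 84, Min = 5
Range = 84 - 5 = 79

Range = 79


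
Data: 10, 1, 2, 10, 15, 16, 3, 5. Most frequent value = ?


Frequencies: 1:1, 2:1, 3:1, 5:1, 10:2, 15:1, 16:1
Max frequency = 2
Mode = 10

Mode = 10


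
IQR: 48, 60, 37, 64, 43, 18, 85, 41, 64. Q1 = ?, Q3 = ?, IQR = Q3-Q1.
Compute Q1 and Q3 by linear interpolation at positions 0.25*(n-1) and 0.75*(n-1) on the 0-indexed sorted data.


Sorted: 18, 37, 41, 43, 48, 60, 64, 64, 85
Q1 (25th %ile) = 41.0000
Q3 (75th %ile) = 64.0000
IQR = 64.0000 - 41.0000 = 23.0000

IQR = 23.0000


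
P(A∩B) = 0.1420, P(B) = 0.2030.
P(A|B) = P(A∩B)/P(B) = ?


P(A|B) = 0.1420/0.2030 = 0.6995

P(A|B) = 0.6995


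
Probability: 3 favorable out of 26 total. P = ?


P = 3/26 = 0.1154

P = 0.1154


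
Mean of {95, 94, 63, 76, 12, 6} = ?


Sum = 95 + 94 + 63 + 76 + 12 + 6 = 346
n = 6
Mean = 346/6 = 57.6667

Mean = 57.6667


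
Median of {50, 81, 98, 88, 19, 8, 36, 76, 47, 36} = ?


Sorted: 8, 19, 36, 36, 47, 50, 76, 81, 88, 98
n = 10 (even)
Middle values: 47 and 50
Median = (47+50)/2 = 48.5000

Median = 48.5000


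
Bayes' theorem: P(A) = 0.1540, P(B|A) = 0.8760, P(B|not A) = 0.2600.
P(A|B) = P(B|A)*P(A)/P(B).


P(B) = P(B|A)*P(A) + P(B|A')*P(A')
= 0.8760*0.1540 + 0.2600*0.8460
= 0.134904 + 0.219960 = 0.354864
P(A|B) = 0.134904/0.354864 = 0.3802

P(A|B) = 0.3802


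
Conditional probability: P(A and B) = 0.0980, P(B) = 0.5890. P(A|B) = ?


P(A|B) = 0.0980/0.5890 = 0.1664

P(A|B) = 0.1664


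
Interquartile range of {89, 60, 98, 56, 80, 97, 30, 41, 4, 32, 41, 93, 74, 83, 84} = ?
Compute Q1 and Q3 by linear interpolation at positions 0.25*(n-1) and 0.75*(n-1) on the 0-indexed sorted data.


Sorted: 4, 30, 32, 41, 41, 56, 60, 74, 80, 83, 84, 89, 93, 97, 98
Q1 (25th %ile) = 41.0000
Q3 (75th %ile) = 86.5000
IQR = 86.5000 - 41.0000 = 45.5000

IQR = 45.5000


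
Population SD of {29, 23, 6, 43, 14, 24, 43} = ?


Mean = 26.0000
Variance = 163.4286
SD = sqrt(163.4286) = 12.7839

SD = 12.7839


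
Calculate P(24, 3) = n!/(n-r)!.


P(24,3) = 24!/21!
= 620448401733239439360000/51090942171709440000
= 12144

P(24,3) = 12144


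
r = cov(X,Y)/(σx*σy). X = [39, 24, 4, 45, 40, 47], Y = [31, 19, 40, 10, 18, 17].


Mean X = 33.1667, Mean Y = 22.5000
SD X = 14.982397, SD Y = 9.979145
Cov = -113.916667
r = -113.916667/(14.982397*9.979145) = -0.7619

r = -0.7619


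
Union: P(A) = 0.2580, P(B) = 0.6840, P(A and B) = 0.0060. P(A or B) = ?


P(A∪B) = 0.2580 + 0.6840 - 0.0060
= 0.9420 - 0.0060
= 0.9360

P(A∪B) = 0.9360


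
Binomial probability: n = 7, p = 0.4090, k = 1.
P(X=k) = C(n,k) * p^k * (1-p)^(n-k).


C(7,1) = 7
p^1 = 0.409000
(1-p)^6 = 0.042611
P = 7 * 0.409000 * 0.042611 = 0.1220

P(X=1) = 0.1220


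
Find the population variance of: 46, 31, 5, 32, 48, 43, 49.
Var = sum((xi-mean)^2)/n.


Mean = 36.2857
Squared deviations: 94.3673, 27.9388, 978.7959, 18.3673, 137.2245, 45.0816, 161.6531
Sum = 1463.4286
Variance = 1463.4286/7 = 209.0612

Variance = 209.0612


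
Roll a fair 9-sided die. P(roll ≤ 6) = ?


Favorable outcomes (roll ≤ 6): 6
Total outcomes = 9
P = 6/9 = 0.6667

P = 0.6667


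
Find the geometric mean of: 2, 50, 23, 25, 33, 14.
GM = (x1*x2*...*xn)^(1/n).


Product = 2 × 50 × 23 × 25 × 33 × 14 = 26565000
GM = 26565000^(1/6) = 17.2737

GM = 17.2737


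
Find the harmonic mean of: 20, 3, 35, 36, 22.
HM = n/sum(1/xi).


Sum of reciprocals = 1/20 + 1/3 + 1/35 + 1/36 + 1/22 = 0.485137
HM = 5/0.485137 = 10.3064

HM = 10.3064


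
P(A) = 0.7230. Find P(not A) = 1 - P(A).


P(not A) = 1 - 0.7230 = 0.2770

P(not A) = 0.2770


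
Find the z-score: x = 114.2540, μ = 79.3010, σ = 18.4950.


z = (114.2540 - 79.3010)/18.4950
= 34.9530/18.4950
= 1.8899

z = 1.8899


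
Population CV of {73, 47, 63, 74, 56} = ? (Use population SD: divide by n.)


Mean = 62.6000
SD = 10.2489
CV = (10.2489/62.6000)*100 = 16.3720%

CV = 16.3720%


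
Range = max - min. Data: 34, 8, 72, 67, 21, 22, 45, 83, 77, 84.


Max = 84, Min = 8
Range = 84 - 8 = 76

Range = 76


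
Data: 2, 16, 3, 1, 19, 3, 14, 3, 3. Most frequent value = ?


Frequencies: 1:1, 2:1, 3:4, 14:1, 16:1, 19:1
Max frequency = 4
Mode = 3

Mode = 3


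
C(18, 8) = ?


C(18,8) = 18!/(8! × 10!)
= 6402373705728000/(40320 × 3628800)
= 43758

C(18,8) = 43758


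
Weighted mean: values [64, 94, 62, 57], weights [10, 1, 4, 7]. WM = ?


Numerator = 64*10 + 94*1 + 62*4 + 57*7 = 1381
Denominator = 10 + 1 + 4 + 7 = 22
WM = 1381/22 = 62.7727

WM = 62.7727


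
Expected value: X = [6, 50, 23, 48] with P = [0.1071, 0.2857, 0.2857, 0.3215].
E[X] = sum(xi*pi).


E[X] = 6*0.1071 + 50*0.2857 + 23*0.2857 + 48*0.3215
= 0.6426 + 14.2850 + 6.5711 + 15.4320
= 36.9307

E[X] = 36.9307


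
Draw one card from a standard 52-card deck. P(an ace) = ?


4 aces in 52 cards
P = 4/52 = 0.0769

P = 0.0769


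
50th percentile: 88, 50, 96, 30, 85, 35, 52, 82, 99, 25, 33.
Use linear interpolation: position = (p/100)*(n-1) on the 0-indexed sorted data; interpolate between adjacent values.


Sorted: 25, 30, 33, 35, 50, 52, 82, 85, 88, 96, 99
n = 11
Index = 50/100 * 10 = 5.0000
Lower = data[5] = 52, Upper = data[6] = 82
P50 = 52 + 0*(30) = 52.0000

P50 = 52.0000


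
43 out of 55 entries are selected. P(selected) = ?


P = 43/55 = 0.7818

P = 0.7818


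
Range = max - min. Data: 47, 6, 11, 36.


Max = 47, Min = 6
Range = 47 - 6 = 41

Range = 41


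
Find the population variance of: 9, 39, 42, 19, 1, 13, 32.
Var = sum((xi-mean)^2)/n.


Mean = 22.1429
Squared deviations: 172.7347, 284.1633, 394.3061, 9.8776, 447.0204, 83.5918, 97.1633
Sum = 1488.8571
Variance = 1488.8571/7 = 212.6939

Variance = 212.6939


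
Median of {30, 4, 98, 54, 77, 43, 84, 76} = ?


Sorted: 4, 30, 43, 54, 76, 77, 84, 98
n = 8 (even)
Middle values: 54 and 76
Median = (54+76)/2 = 65.0000

Median = 65.0000


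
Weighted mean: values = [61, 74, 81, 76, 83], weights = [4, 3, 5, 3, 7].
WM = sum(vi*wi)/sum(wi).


Numerator = 61*4 + 74*3 + 81*5 + 76*3 + 83*7 = 1680
Denominator = 4 + 3 + 5 + 3 + 7 = 22
WM = 1680/22 = 76.3636

WM = 76.3636


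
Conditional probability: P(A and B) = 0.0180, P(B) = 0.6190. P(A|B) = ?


P(A|B) = 0.0180/0.6190 = 0.0291

P(A|B) = 0.0291


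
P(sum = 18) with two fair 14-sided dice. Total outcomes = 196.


Total outcomes = 14×14 = 196
Favorable (sum = 18): 11
P = 11/196 = 0.0561

P = 0.0561


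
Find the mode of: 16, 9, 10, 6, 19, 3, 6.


Frequencies: 3:1, 6:2, 9:1, 10:1, 16:1, 19:1
Max frequency = 2
Mode = 6

Mode = 6


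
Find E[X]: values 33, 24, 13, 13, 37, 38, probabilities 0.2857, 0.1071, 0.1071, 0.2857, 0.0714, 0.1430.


E[X] = 33*0.2857 + 24*0.1071 + 13*0.1071 + 13*0.2857 + 37*0.0714 + 38*0.1430
= 9.4281 + 2.5704 + 1.3923 + 3.7141 + 2.6418 + 5.4340
= 25.1807

E[X] = 25.1807


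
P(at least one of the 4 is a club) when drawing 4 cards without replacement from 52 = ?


P(at least one) = 1 - P(none)
P(none) = (39/52) × (38/51) × (37/50) × (36/49) = 0.303818
P(at least one) = 1 - 0.303818 = 0.6962

P = 0.6962


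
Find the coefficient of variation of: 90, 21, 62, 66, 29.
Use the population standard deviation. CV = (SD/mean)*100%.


Mean = 53.6000
SD = 25.3661
CV = (25.3661/53.6000)*100 = 47.3248%

CV = 47.3248%


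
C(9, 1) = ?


C(9,1) = 9!/(1! × 8!)
= 362880/(1 × 40320)
= 9

C(9,1) = 9


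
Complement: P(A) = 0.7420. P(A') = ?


P(not A) = 1 - 0.7420 = 0.2580

P(not A) = 0.2580


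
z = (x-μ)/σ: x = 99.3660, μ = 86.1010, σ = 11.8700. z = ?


z = (99.3660 - 86.1010)/11.8700
= 13.2650/11.8700
= 1.1175

z = 1.1175


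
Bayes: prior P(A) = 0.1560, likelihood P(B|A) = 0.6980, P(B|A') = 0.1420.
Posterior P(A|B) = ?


P(B) = P(B|A)*P(A) + P(B|A')*P(A')
= 0.6980*0.1560 + 0.1420*0.8440
= 0.108888 + 0.119848 = 0.228736
P(A|B) = 0.108888/0.228736 = 0.4760

P(A|B) = 0.4760


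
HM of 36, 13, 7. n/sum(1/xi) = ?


Sum of reciprocals = 1/36 + 1/13 + 1/7 = 0.247558
HM = 3/0.247558 = 12.1184

HM = 12.1184


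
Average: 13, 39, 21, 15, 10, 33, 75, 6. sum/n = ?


Sum = 13 + 39 + 21 + 15 + 10 + 33 + 75 + 6 = 212
n = 8
Mean = 212/8 = 26.5000

Mean = 26.5000


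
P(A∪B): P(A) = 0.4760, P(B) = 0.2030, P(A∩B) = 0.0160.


P(A∪B) = 0.4760 + 0.2030 - 0.0160
= 0.6790 - 0.0160
= 0.6630

P(A∪B) = 0.6630


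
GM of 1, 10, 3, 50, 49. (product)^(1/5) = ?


Product = 1 × 10 × 3 × 50 × 49 = 73500
GM = 73500^(1/5) = 9.4028

GM = 9.4028


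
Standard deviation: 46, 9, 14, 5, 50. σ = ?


Mean = 24.8000
Variance = 368.5600
SD = sqrt(368.5600) = 19.1979

SD = 19.1979


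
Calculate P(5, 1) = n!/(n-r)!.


P(5,1) = 5!/4!
= 120/24
= 5

P(5,1) = 5


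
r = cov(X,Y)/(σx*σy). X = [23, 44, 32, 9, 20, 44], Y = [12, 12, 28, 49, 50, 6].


Mean X = 28.6667, Mean Y = 26.1667
SD X = 12.749728, SD Y = 17.799032
Cov = -182.611111
r = -182.611111/(12.749728*17.799032) = -0.8047

r = -0.8047


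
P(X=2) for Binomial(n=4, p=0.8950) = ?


C(4,2) = 6
p^2 = 0.801025
(1-p)^2 = 0.011025
P = 6 * 0.801025 * 0.011025 = 0.0530

P(X=2) = 0.0530


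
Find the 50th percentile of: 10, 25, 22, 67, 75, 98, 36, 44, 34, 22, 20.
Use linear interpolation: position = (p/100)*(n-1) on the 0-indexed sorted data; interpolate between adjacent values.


Sorted: 10, 20, 22, 22, 25, 34, 36, 44, 67, 75, 98
n = 11
Index = 50/100 * 10 = 5.0000
Lower = data[5] = 34, Upper = data[6] = 36
P50 = 34 + 0*(2) = 34.0000

P50 = 34.0000


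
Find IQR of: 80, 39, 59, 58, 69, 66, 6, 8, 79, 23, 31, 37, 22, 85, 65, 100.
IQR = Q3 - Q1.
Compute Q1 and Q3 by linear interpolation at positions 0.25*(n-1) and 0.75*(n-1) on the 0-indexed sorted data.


Sorted: 6, 8, 22, 23, 31, 37, 39, 58, 59, 65, 66, 69, 79, 80, 85, 100
Q1 (25th %ile) = 29.0000
Q3 (75th %ile) = 71.5000
IQR = 71.5000 - 29.0000 = 42.5000

IQR = 42.5000


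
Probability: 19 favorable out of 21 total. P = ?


P = 19/21 = 0.9048

P = 0.9048


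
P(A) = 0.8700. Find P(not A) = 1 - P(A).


P(not A) = 1 - 0.8700 = 0.1300

P(not A) = 0.1300


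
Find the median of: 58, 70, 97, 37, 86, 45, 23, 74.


Sorted: 23, 37, 45, 58, 70, 74, 86, 97
n = 8 (even)
Middle values: 58 and 70
Median = (58+70)/2 = 64.0000

Median = 64.0000


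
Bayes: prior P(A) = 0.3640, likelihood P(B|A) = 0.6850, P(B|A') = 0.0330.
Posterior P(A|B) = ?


P(B) = P(B|A)*P(A) + P(B|A')*P(A')
= 0.6850*0.3640 + 0.0330*0.6360
= 0.249340 + 0.020988 = 0.270328
P(A|B) = 0.249340/0.270328 = 0.9224

P(A|B) = 0.9224


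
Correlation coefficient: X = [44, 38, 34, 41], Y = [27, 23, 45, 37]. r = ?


Mean X = 39.2500, Mean Y = 33.0000
SD X = 3.699662, SD Y = 8.602325
Cov = -18.000000
r = -18.000000/(3.699662*8.602325) = -0.5656

r = -0.5656


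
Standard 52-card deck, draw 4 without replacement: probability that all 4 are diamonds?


P(all diamonds) = (13/52) × (12/51) × (11/50) × (10/49)
= 0.0026

P = 0.0026


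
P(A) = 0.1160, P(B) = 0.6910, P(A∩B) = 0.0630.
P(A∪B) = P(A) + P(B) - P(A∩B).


P(A∪B) = 0.1160 + 0.6910 - 0.0630
= 0.8070 - 0.0630
= 0.7440

P(A∪B) = 0.7440


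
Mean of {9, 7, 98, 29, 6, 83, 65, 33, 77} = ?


Sum = 9 + 7 + 98 + 29 + 6 + 83 + 65 + 33 + 77 = 407
n = 9
Mean = 407/9 = 45.2222

Mean = 45.2222


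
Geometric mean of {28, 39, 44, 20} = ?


Product = 28 × 39 × 44 × 20 = 960960
GM = 960960^(1/4) = 31.3095

GM = 31.3095


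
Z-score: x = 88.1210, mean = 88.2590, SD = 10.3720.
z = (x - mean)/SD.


z = (88.1210 - 88.2590)/10.3720
= -0.1380/10.3720
= -0.0133

z = -0.0133


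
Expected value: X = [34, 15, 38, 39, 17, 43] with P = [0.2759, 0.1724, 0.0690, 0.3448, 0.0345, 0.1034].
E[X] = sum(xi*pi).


E[X] = 34*0.2759 + 15*0.1724 + 38*0.0690 + 39*0.3448 + 17*0.0345 + 43*0.1034
= 9.3806 + 2.5860 + 2.6220 + 13.4472 + 0.5865 + 4.4462
= 33.0685

E[X] = 33.0685


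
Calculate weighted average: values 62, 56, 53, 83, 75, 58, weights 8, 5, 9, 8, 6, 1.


Numerator = 62*8 + 56*5 + 53*9 + 83*8 + 75*6 + 58*1 = 2425
Denominator = 8 + 5 + 9 + 8 + 6 + 1 = 37
WM = 2425/37 = 65.5405

WM = 65.5405


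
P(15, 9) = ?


P(15,9) = 15!/6!
= 1307674368000/720
= 1816214400

P(15,9) = 1816214400


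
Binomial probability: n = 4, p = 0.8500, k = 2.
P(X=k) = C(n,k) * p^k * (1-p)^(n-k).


C(4,2) = 6
p^2 = 0.722500
(1-p)^2 = 0.022500
P = 6 * 0.722500 * 0.022500 = 0.0975

P(X=2) = 0.0975


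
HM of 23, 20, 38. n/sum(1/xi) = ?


Sum of reciprocals = 1/23 + 1/20 + 1/38 = 0.119794
HM = 3/0.119794 = 25.0430

HM = 25.0430


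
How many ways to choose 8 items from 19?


C(19,8) = 19!/(8! × 11!)
= 121645100408832000/(40320 × 39916800)
= 75582

C(19,8) = 75582


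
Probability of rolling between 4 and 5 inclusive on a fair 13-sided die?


Favorable outcomes (4 ≤ roll ≤ 5): 2
Total outcomes = 13
P = 2/13 = 0.1538

P = 0.1538


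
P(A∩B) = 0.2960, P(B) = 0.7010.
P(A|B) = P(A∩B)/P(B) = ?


P(A|B) = 0.2960/0.7010 = 0.4223

P(A|B) = 0.4223


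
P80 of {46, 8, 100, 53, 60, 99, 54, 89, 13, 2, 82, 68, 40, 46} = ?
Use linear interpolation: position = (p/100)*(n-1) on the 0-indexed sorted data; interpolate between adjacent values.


Sorted: 2, 8, 13, 40, 46, 46, 53, 54, 60, 68, 82, 89, 99, 100
n = 14
Index = 80/100 * 13 = 10.4000
Lower = data[10] = 82, Upper = data[11] = 89
P80 = 82 + 0.4000*(7) = 84.8000

P80 = 84.8000


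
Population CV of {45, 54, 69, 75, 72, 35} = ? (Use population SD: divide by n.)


Mean = 58.3333
SD = 14.8287
CV = (14.8287/58.3333)*100 = 25.4205%

CV = 25.4205%


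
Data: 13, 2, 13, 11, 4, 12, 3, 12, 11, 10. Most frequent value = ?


Frequencies: 2:1, 3:1, 4:1, 10:1, 11:2, 12:2, 13:2
Max frequency = 2
Mode = 11, 12, 13

Mode = 11, 12, 13


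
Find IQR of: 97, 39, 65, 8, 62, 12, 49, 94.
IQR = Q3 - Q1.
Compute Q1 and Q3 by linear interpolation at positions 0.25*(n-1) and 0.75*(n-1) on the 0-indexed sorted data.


Sorted: 8, 12, 39, 49, 62, 65, 94, 97
Q1 (25th %ile) = 32.2500
Q3 (75th %ile) = 72.2500
IQR = 72.2500 - 32.2500 = 40.0000

IQR = 40.0000


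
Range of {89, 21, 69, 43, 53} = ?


Max = 89, Min = 21
Range = 89 - 21 = 68

Range = 68


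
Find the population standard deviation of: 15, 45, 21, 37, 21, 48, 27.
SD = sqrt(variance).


Mean = 30.5714
Variance = 141.6735
SD = sqrt(141.6735) = 11.9027

SD = 11.9027


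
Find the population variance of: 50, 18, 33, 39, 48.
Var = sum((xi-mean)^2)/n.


Mean = 37.6000
Squared deviations: 153.7600, 384.1600, 21.1600, 1.9600, 108.1600
Sum = 669.2000
Variance = 669.2000/5 = 133.8400

Variance = 133.8400


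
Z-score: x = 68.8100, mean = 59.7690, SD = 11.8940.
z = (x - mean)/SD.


z = (68.8100 - 59.7690)/11.8940
= 9.0410/11.8940
= 0.7601

z = 0.7601


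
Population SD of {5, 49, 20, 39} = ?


Mean = 28.2500
Variance = 288.6875
SD = sqrt(288.6875) = 16.9908

SD = 16.9908


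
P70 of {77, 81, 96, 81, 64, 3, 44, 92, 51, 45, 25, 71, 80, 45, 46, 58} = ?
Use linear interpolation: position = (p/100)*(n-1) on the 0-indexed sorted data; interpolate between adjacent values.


Sorted: 3, 25, 44, 45, 45, 46, 51, 58, 64, 71, 77, 80, 81, 81, 92, 96
n = 16
Index = 70/100 * 15 = 10.5000
Lower = data[10] = 77, Upper = data[11] = 80
P70 = 77 + 0.5000*(3) = 78.5000

P70 = 78.5000


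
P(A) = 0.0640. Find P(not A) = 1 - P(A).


P(not A) = 1 - 0.0640 = 0.9360

P(not A) = 0.9360


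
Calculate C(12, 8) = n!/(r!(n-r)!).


C(12,8) = 12!/(8! × 4!)
= 479001600/(40320 × 24)
= 495

C(12,8) = 495


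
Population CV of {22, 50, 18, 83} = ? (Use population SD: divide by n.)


Mean = 43.2500
SD = 26.0516
CV = (26.0516/43.2500)*100 = 60.2350%

CV = 60.2350%


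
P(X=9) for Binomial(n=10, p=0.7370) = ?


C(10,9) = 10
p^9 = 0.064152
(1-p)^1 = 0.263000
P = 10 * 0.064152 * 0.263000 = 0.1687

P(X=9) = 0.1687


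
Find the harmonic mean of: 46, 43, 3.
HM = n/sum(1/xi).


Sum of reciprocals = 1/46 + 1/43 + 1/3 = 0.378328
HM = 3/0.378328 = 7.9296

HM = 7.9296


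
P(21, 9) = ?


P(21,9) = 21!/12!
= 51090942171709440000/479001600
= 106661318400

P(21,9) = 106661318400


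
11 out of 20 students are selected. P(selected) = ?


P = 11/20 = 0.5500

P = 0.5500


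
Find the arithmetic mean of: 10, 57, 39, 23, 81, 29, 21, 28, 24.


Sum = 10 + 57 + 39 + 23 + 81 + 29 + 21 + 28 + 24 = 312
n = 9
Mean = 312/9 = 34.6667

Mean = 34.6667


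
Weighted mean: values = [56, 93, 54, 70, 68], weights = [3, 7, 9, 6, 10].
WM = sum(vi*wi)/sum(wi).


Numerator = 56*3 + 93*7 + 54*9 + 70*6 + 68*10 = 2405
Denominator = 3 + 7 + 9 + 6 + 10 = 35
WM = 2405/35 = 68.7143

WM = 68.7143


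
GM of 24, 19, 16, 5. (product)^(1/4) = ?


Product = 24 × 19 × 16 × 5 = 36480
GM = 36480^(1/4) = 13.8202

GM = 13.8202


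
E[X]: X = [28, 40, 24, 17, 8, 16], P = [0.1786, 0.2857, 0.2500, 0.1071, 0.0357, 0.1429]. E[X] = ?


E[X] = 28*0.1786 + 40*0.2857 + 24*0.2500 + 17*0.1071 + 8*0.0357 + 16*0.1429
= 5.0008 + 11.4280 + 6.0000 + 1.8207 + 0.2856 + 2.2864
= 26.8215

E[X] = 26.8215
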